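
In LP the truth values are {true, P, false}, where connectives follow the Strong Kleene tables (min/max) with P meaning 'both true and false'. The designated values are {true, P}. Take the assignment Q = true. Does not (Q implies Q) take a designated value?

Q implies Q = true implies true = true
not (Q implies Q) = not true = false
false ∉ {true, P}.

No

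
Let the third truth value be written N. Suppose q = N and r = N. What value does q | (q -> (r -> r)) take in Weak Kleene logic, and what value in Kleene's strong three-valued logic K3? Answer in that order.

In Weak Kleene logic: r -> r = N -> N = N
q -> (r -> r) = N -> N = N
q | (q -> (r -> r)) = N | N = N
In Kleene's strong three-valued logic K3: r -> r = N -> N = N  [~N | N]
q -> (r -> r) = N -> N = N
q | (q -> (r -> r)) = N | N = N

N; N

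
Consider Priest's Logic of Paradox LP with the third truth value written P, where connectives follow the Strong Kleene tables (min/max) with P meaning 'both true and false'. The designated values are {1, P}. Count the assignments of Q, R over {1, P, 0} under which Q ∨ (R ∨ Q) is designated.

Of the 9 assignments, 8 give a value in {1, P}.

8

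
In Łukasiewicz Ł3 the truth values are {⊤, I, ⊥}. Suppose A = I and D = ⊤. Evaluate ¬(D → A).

I

D → A = ⊤ → I = I  [min(1, 1−1+½)]
¬(D → A) = ¬I = I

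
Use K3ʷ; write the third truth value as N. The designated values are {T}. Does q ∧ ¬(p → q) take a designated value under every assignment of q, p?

Countermodel: q=T, p=T gives F, which is not designated.

No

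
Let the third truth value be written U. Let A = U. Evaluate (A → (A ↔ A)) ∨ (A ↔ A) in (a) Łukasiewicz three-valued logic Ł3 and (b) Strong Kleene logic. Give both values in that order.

In Łukasiewicz three-valued logic Ł3: A ↔ A = U ↔ U = ⊤  [1 − |½−½|]
A → (A ↔ A) = U → ⊤ = ⊤
A ↔ A = U ↔ U = ⊤
(A → (A ↔ A)) ∨ (A ↔ A) = ⊤ ∨ ⊤ = ⊤
In Strong Kleene logic: A ↔ A = U ↔ U = U
A → (A ↔ A) = U → U = U  [¬U ∨ U]
A ↔ A = U ↔ U = U
(A → (A ↔ A)) ∨ (A ↔ A) = U ∨ U = U
They differ because Łukasiewicz three-valued logic Ł3 and Strong Kleene logic treat U differently under implication.

⊤; U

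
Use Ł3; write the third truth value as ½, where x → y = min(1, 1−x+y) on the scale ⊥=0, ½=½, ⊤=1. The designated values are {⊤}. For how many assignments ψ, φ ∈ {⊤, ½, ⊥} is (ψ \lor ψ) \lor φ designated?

Of the 9 assignments, 5 give a value in {⊤}.

5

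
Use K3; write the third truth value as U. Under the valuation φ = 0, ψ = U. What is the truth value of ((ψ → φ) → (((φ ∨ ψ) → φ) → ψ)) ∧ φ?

0

ψ → φ = U → 0 = U  [¬U ∨ 0]
φ ∨ ψ = 0 ∨ U = U
(φ ∨ ψ) → φ = U → 0 = U
((φ ∨ ψ) → φ) → ψ = U → U = U
(ψ → φ) → (((φ ∨ ψ) → φ) → ψ) = U → U = U
((ψ → φ) → (((φ ∨ ψ) → φ) → ψ)) ∧ φ = U ∧ 0 = 0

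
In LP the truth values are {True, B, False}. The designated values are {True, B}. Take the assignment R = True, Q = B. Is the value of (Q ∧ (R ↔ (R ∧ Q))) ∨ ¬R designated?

R ∧ Q = True ∧ B = B
R ↔ (R ∧ Q) = True ↔ B = B
Q ∧ (R ↔ (R ∧ Q)) = B ∧ B = B
¬R = ¬True = False
(Q ∧ (R ↔ (R ∧ Q))) ∨ ¬R = B ∨ False = B
B ∈ {True, B}.

Yes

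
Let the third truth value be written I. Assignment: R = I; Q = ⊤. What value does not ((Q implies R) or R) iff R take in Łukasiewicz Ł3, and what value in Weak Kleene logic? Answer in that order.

⊤; I

In Łukasiewicz Ł3: Q implies R = ⊤ implies I = I  [min(1, 1−1+½)]
(Q implies R) or R = I or I = I
not ((Q implies R) or R) = not I = I
not ((Q implies R) or R) iff R = I iff I = ⊤
In Weak Kleene logic: Q implies R = ⊤ implies I = I  [any arg is the third value ⇒ result is the third value]
(Q implies R) or R = I or I = I
not ((Q implies R) or R) = not I = I
not ((Q implies R) or R) iff R = I iff I = I
They differ because Łukasiewicz Ł3 and Weak Kleene logic treat I differently under the binary connectives.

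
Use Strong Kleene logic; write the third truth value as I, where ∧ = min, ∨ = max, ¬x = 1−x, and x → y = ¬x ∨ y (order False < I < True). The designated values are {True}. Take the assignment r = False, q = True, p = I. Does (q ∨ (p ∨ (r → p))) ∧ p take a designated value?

r → p = False → I = True  [¬False ∨ I]
p ∨ (r → p) = I ∨ True = True
q ∨ (p ∨ (r → p)) = True ∨ True = True
(q ∨ (p ∨ (r → p))) ∧ p = True ∧ I = I
I ∉ {True}.

No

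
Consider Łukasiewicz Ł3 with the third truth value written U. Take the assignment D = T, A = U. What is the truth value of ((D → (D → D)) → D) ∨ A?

D → D = T → T = T
D → (D → D) = T → T = T
(D → (D → D)) → D = T → T = T
((D → (D → D)) → D) ∨ A = T ∨ U = T

T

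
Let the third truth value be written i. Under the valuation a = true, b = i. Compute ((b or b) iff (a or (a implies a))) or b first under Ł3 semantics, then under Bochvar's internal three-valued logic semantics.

In Ł3: b or b = i or i = i
a implies a = true implies true = true
a or (a implies a) = true or true = true
(b or b) iff (a or (a implies a)) = i iff true = i
((b or b) iff (a or (a implies a))) or b = i or i = i
In Bochvar's internal three-valued logic: b or b = i or i = i
a implies a = true implies true = true
a or (a implies a) = true or true = true
(b or b) iff (a or (a implies a)) = i iff true = i
((b or b) iff (a or (a implies a))) or b = i or i = i

i; i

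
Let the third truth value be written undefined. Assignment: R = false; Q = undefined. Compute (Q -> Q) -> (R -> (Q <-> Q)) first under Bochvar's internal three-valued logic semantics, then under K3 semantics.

In Bochvar's internal three-valued logic: Q -> Q = undefined -> undefined = undefined  [any arg is the third value ⇒ result is the third value]
Q <-> Q = undefined <-> undefined = undefined
R -> (Q <-> Q) = false -> undefined = undefined
(Q -> Q) -> (R -> (Q <-> Q)) = undefined -> undefined = undefined
In K3: Q -> Q = undefined -> undefined = undefined  [~undefined | undefined]
Q <-> Q = undefined <-> undefined = undefined
R -> (Q <-> Q) = false -> undefined = true
(Q -> Q) -> (R -> (Q <-> Q)) = undefined -> true = true
They differ because Bochvar's internal three-valued logic and K3 treat undefined differently under the binary connectives.

undefined; true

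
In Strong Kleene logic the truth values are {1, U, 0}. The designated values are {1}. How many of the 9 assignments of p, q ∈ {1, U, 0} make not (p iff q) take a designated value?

Designated under: (p=1, q=0); (p=0, q=1).

2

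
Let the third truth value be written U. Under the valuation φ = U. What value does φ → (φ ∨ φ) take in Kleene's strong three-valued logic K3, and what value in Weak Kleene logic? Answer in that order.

In Kleene's strong three-valued logic K3: φ ∨ φ = U ∨ U = U
φ → (φ ∨ φ) = U → U = U  [¬U ∨ U]
In Weak Kleene logic: φ ∨ φ = U ∨ U = U
φ → (φ ∨ φ) = U → U = U  [any arg is the third value ⇒ result is the third value]

U; U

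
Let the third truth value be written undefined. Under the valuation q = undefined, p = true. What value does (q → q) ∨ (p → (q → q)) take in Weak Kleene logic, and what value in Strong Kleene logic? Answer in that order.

In Weak Kleene logic: q → q = undefined → undefined = undefined  [any arg is the third value ⇒ result is the third value]
q → q = undefined → undefined = undefined
p → (q → q) = true → undefined = undefined
(q → q) ∨ (p → (q → q)) = undefined ∨ undefined = undefined
In Strong Kleene logic: q → q = undefined → undefined = undefined  [¬undefined ∨ undefined]
q → q = undefined → undefined = undefined
p → (q → q) = true → undefined = undefined
(q → q) ∨ (p → (q → q)) = undefined ∨ undefined = undefined

undefined; undefined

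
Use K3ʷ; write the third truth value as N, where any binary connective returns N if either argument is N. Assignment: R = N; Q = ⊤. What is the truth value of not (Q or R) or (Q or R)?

Q or R = ⊤ or N = N
not (Q or R) = not N = N
Q or R = ⊤ or N = N
not (Q or R) or (Q or R) = N or N = N

N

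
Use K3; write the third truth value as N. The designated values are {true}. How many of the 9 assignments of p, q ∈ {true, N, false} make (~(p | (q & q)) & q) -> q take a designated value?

Of the 9 assignments, 7 give a value in {true}.

7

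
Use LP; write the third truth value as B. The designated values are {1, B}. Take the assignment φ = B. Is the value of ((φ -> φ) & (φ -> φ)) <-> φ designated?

φ -> φ = B -> B = B  [~B | B]
φ -> φ = B -> B = B
(φ -> φ) & (φ -> φ) = B & B = B
((φ -> φ) & (φ -> φ)) <-> φ = B <-> B = B
B ∈ {1, B}.

Yes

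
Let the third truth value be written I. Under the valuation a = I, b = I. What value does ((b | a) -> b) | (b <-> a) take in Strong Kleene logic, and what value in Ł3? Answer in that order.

In Strong Kleene logic: b | a = I | I = I
(b | a) -> b = I -> I = I
b <-> a = I <-> I = I
((b | a) -> b) | (b <-> a) = I | I = I
In Ł3: b | a = I | I = I
(b | a) -> b = I -> I = ⊤  [min(1, 1−½+½)]
b <-> a = I <-> I = ⊤
((b | a) -> b) | (b <-> a) = ⊤ | ⊤ = ⊤
They differ because Strong Kleene logic and Ł3 treat I differently under implication.

I; ⊤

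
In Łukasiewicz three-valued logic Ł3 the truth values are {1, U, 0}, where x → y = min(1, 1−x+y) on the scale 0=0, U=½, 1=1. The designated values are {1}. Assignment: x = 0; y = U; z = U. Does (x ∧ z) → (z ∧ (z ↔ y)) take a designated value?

Yes

x ∧ z = 0 ∧ U = 0
z ↔ y = U ↔ U = 1  [1 − |½−½|]
z ∧ (z ↔ y) = U ∧ 1 = U
(x ∧ z) → (z ∧ (z ↔ y)) = 0 → U = 1
1 ∈ {1}.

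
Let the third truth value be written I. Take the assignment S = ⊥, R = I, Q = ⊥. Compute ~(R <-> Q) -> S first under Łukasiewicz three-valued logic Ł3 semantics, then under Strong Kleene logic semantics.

In Łukasiewicz three-valued logic Ł3: R <-> Q = I <-> ⊥ = I
~(R <-> Q) = ~I = I
~(R <-> Q) -> S = I -> ⊥ = I
In Strong Kleene logic: R <-> Q = I <-> ⊥ = I
~(R <-> Q) = ~I = I
~(R <-> Q) -> S = I -> ⊥ = I  [~I | ⊥]

I; I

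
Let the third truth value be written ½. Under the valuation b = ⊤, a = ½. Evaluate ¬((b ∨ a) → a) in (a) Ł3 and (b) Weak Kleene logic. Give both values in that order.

½; ½

In Ł3: b ∨ a = ⊤ ∨ ½ = ⊤
(b ∨ a) → a = ⊤ → ½ = ½  [min(1, 1−1+½)]
¬((b ∨ a) → a) = ¬½ = ½
In Weak Kleene logic: b ∨ a = ⊤ ∨ ½ = ½
(b ∨ a) → a = ½ → ½ = ½  [any arg is the third value ⇒ result is the third value]
¬((b ∨ a) → a) = ¬½ = ½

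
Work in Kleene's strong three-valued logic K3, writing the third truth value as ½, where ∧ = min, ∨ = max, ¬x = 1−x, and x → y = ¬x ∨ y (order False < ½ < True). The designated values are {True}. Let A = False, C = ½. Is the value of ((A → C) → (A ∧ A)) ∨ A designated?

No

A → C = False → ½ = True  [¬False ∨ ½]
A ∧ A = False ∧ False = False
(A → C) → (A ∧ A) = True → False = False
((A → C) → (A ∧ A)) ∨ A = False ∨ False = False
False ∉ {True}.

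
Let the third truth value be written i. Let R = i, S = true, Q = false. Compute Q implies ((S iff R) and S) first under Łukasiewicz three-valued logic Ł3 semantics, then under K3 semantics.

In Łukasiewicz three-valued logic Ł3: S iff R = true iff i = i  [1 − |1−½|]
(S iff R) and S = i and true = i
Q implies ((S iff R) and S) = false implies i = true
In K3: S iff R = true iff i = i
(S iff R) and S = i and true = i
Q implies ((S iff R) and S) = false implies i = true  [not false or i]

true; true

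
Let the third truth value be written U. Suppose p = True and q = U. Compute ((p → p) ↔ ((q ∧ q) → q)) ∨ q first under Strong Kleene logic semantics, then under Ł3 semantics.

U; True

In Strong Kleene logic: p → p = True → True = True
q ∧ q = U ∧ U = U
(q ∧ q) → q = U → U = U  [¬U ∨ U]
(p → p) ↔ ((q ∧ q) → q) = True ↔ U = U
((p → p) ↔ ((q ∧ q) → q)) ∨ q = U ∨ U = U
In Ł3: p → p = True → True = True
q ∧ q = U ∧ U = U
(q ∧ q) → q = U → U = True
(p → p) ↔ ((q ∧ q) → q) = True ↔ True = True
((p → p) ↔ ((q ∧ q) → q)) ∨ q = True ∨ U = True
They differ because Strong Kleene logic and Ł3 treat U differently under implication.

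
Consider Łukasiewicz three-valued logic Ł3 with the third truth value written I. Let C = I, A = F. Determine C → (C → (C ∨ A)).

T

C ∨ A = I ∨ F = I
C → (C ∨ A) = I → I = T
C → (C → (C ∨ A)) = I → T = T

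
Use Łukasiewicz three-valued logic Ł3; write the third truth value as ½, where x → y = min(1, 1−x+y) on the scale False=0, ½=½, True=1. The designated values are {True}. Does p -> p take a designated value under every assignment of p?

Yes

Every assignment of p over {True, ½, False} gives a value in {True}.
In particular, with p=½: p -> p = True.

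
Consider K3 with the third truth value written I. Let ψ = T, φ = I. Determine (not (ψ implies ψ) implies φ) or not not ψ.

T

ψ implies ψ = T implies T = T
not (ψ implies ψ) = not T = F
not (ψ implies ψ) implies φ = F implies I = T  [not F or I]
not ψ = not T = F
not not ψ = not F = T
(not (ψ implies ψ) implies φ) or not not ψ = T or T = T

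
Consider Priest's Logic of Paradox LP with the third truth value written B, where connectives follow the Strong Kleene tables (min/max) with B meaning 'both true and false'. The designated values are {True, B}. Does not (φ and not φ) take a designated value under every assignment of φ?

Every assignment of φ over {True, B, False} gives a value in {True, B}.
In particular, with φ=B: not (φ and not φ) = B.

Yes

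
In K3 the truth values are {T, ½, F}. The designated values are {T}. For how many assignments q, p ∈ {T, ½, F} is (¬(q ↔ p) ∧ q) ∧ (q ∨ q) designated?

Designated under: (q=T, p=F).

1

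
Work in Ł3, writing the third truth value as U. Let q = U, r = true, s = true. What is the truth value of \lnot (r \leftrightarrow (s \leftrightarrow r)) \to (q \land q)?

true

s \leftrightarrow r = true \leftrightarrow true = true
r \leftrightarrow (s \leftrightarrow r) = true \leftrightarrow true = true
\lnot (r \leftrightarrow (s \leftrightarrow r)) = \lnot true = false
q \land q = U \land U = U
\lnot (r \leftrightarrow (s \leftrightarrow r)) \to (q \land q) = false \to U = true  [min(1, 1−0+½)]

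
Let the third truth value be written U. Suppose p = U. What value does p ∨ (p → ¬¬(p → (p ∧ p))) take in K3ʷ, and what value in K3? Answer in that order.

U; U

In K3ʷ: p ∧ p = U ∧ U = U
p → (p ∧ p) = U → U = U
¬(p → (p ∧ p)) = ¬U = U
¬¬(p → (p ∧ p)) = ¬U = U
p → ¬¬(p → (p ∧ p)) = U → U = U
p ∨ (p → ¬¬(p → (p ∧ p))) = U ∨ U = U
In K3: p ∧ p = U ∧ U = U
p → (p ∧ p) = U → U = U  [¬U ∨ U]
¬(p → (p ∧ p)) = ¬U = U
¬¬(p → (p ∧ p)) = ¬U = U
p → ¬¬(p → (p ∧ p)) = U → U = U
p ∨ (p → ¬¬(p → (p ∧ p))) = U ∨ U = U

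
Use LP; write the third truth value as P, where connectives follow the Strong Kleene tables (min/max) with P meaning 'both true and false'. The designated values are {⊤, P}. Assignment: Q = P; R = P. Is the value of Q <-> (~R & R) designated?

Yes

~R = ~P = P
~R & R = P & P = P
Q <-> (~R & R) = P <-> P = P
P ∈ {⊤, P}.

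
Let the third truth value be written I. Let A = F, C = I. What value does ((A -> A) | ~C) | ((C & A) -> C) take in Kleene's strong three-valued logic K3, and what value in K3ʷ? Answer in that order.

In Kleene's strong three-valued logic K3: A -> A = F -> F = T
~C = ~I = I
(A -> A) | ~C = T | I = T
C & A = I & F = F
(C & A) -> C = F -> I = T  [~F | I]
((A -> A) | ~C) | ((C & A) -> C) = T | T = T
In K3ʷ: A -> A = F -> F = T
~C = ~I = I
(A -> A) | ~C = T | I = I
C & A = I & F = I
(C & A) -> C = I -> I = I
((A -> A) | ~C) | ((C & A) -> C) = I | I = I
They differ because Kleene's strong three-valued logic K3 and K3ʷ treat I differently under the binary connectives.

T; I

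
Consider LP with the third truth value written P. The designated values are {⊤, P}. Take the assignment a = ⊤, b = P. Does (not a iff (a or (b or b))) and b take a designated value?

No

not a = not ⊤ = ⊥
b or b = P or P = P
a or (b or b) = ⊤ or P = ⊤
not a iff (a or (b or b)) = ⊥ iff ⊤ = ⊥
(not a iff (a or (b or b))) and b = ⊥ and P = ⊥
⊥ ∉ {⊤, P}.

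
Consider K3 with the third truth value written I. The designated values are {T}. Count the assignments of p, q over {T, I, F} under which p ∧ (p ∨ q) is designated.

3

Designated under: (p=T, q=T); (p=T, q=I); (p=T, q=F).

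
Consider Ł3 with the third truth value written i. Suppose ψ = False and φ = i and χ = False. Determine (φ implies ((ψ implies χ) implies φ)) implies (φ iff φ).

ψ implies χ = False implies False = True
(ψ implies χ) implies φ = True implies i = i  [min(1, 1−1+½)]
φ implies ((ψ implies χ) implies φ) = i implies i = True
φ iff φ = i iff i = True
(φ implies ((ψ implies χ) implies φ)) implies (φ iff φ) = True implies True = True

True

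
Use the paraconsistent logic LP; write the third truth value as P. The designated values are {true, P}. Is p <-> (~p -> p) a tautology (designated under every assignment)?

Yes

Every assignment of p over {true, P, false} gives a value in {true, P}.
In particular, with p=P: p <-> (~p -> p) = P.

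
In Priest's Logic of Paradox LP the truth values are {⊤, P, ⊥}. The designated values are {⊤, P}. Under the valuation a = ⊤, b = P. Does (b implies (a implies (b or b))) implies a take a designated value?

Yes

b or b = P or P = P
a implies (b or b) = ⊤ implies P = P
b implies (a implies (b or b)) = P implies P = P
(b implies (a implies (b or b))) implies a = P implies ⊤ = ⊤
⊤ ∈ {⊤, P}.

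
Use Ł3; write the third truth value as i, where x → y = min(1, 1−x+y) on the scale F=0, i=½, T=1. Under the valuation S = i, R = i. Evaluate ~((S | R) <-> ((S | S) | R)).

F

S | R = i | i = i
S | S = i | i = i
(S | S) | R = i | i = i
(S | R) <-> ((S | S) | R) = i <-> i = T  [1 − |½−½|]
~((S | R) <-> ((S | S) | R)) = ~T = F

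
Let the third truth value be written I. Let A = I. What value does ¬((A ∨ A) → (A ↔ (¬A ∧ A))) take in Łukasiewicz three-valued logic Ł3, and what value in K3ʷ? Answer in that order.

0; I

In Łukasiewicz three-valued logic Ł3: A ∨ A = I ∨ I = I
¬A = ¬I = I
¬A ∧ A = I ∧ I = I
A ↔ (¬A ∧ A) = I ↔ I = 1  [1 − |½−½|]
(A ∨ A) → (A ↔ (¬A ∧ A)) = I → 1 = 1
¬((A ∨ A) → (A ↔ (¬A ∧ A))) = ¬1 = 0
In K3ʷ: A ∨ A = I ∨ I = I
¬A = ¬I = I
¬A ∧ A = I ∧ I = I
A ↔ (¬A ∧ A) = I ↔ I = I
(A ∨ A) → (A ↔ (¬A ∧ A)) = I → I = I  [any arg is the third value ⇒ result is the third value]
¬((A ∨ A) → (A ↔ (¬A ∧ A))) = ¬I = I
They differ because Łukasiewicz three-valued logic Ł3 and K3ʷ treat I differently under the binary connectives.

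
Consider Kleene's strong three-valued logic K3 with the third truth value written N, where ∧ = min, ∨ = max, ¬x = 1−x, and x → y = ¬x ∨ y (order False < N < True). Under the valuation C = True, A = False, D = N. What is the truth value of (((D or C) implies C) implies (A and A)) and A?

D or C = N or True = True
(D or C) implies C = True implies True = True
A and A = False and False = False
((D or C) implies C) implies (A and A) = True implies False = False
(((D or C) implies C) implies (A and A)) and A = False and False = False

False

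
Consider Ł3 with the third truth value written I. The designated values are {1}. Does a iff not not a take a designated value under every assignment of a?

Yes

Every assignment of a over {1, I, 0} gives a value in {1}.
In particular, with a=I: a iff not not a = 1.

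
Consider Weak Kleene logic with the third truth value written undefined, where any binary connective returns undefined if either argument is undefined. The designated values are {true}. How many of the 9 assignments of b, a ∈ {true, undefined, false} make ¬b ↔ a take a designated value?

2

Designated under: (b=true, a=false); (b=false, a=true).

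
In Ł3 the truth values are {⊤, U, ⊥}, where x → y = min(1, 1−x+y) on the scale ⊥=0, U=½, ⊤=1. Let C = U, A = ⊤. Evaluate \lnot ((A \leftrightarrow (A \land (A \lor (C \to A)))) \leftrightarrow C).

C \to A = U \to ⊤ = ⊤
A \lor (C \to A) = ⊤ \lor ⊤ = ⊤
A \land (A \lor (C \to A)) = ⊤ \land ⊤ = ⊤
A \leftrightarrow (A \land (A \lor (C \to A))) = ⊤ \leftrightarrow ⊤ = ⊤
(A \leftrightarrow (A \land (A \lor (C \to A)))) \leftrightarrow C = ⊤ \leftrightarrow U = U
\lnot ((A \leftrightarrow (A \land (A \lor (C \to A)))) \leftrightarrow C) = \lnot U = U

U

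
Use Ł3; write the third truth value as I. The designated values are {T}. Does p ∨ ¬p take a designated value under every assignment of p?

Countermodel: p=I gives I, which is not designated.

No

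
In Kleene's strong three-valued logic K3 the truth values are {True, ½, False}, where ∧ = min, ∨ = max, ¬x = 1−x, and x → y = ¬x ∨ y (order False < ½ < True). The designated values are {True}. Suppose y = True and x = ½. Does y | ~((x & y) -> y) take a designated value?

x & y = ½ & True = ½
(x & y) -> y = ½ -> True = True  [~½ | True]
~((x & y) -> y) = ~True = False
y | ~((x & y) -> y) = True | False = True
True ∈ {True}.

Yes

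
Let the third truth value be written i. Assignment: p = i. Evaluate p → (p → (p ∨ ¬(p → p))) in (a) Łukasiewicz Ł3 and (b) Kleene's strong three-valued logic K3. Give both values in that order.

True; i

In Łukasiewicz Ł3: p → p = i → i = True  [min(1, 1−½+½)]
¬(p → p) = ¬True = False
p ∨ ¬(p → p) = i ∨ False = i
p → (p ∨ ¬(p → p)) = i → i = True
p → (p → (p ∨ ¬(p → p))) = i → True = True
In Kleene's strong three-valued logic K3: p → p = i → i = i  [¬i ∨ i]
¬(p → p) = ¬i = i
p ∨ ¬(p → p) = i ∨ i = i
p → (p ∨ ¬(p → p)) = i → i = i
p → (p → (p ∨ ¬(p → p))) = i → i = i
They differ because Łukasiewicz Ł3 and Kleene's strong three-valued logic K3 treat i differently under implication.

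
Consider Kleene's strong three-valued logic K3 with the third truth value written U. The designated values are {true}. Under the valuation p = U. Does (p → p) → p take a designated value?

No

p → p = U → U = U
(p → p) → p = U → U = U
U ∉ {true}.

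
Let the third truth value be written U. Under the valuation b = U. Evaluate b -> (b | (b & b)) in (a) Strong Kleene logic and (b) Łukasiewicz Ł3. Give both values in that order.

U; 1

In Strong Kleene logic: b & b = U & U = U
b | (b & b) = U | U = U
b -> (b | (b & b)) = U -> U = U  [~U | U]
In Łukasiewicz Ł3: b & b = U & U = U
b | (b & b) = U | U = U
b -> (b | (b & b)) = U -> U = 1  [min(1, 1−½+½)]
They differ because Strong Kleene logic and Łukasiewicz Ł3 treat U differently under implication.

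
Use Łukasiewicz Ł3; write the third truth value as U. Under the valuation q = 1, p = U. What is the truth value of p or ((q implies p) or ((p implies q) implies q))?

1

q implies p = 1 implies U = U
p implies q = U implies 1 = 1
(p implies q) implies q = 1 implies 1 = 1
(q implies p) or ((p implies q) implies q) = U or 1 = 1
p or ((q implies p) or ((p implies q) implies q)) = U or 1 = 1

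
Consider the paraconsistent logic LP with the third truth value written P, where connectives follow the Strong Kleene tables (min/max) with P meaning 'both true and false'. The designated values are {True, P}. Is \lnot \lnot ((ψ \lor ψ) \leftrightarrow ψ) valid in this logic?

Yes

Every assignment of ψ over {True, P, False} gives a value in {True, P}.
In particular, with ψ=P: \lnot \lnot ((ψ \lor ψ) \leftrightarrow ψ) = P.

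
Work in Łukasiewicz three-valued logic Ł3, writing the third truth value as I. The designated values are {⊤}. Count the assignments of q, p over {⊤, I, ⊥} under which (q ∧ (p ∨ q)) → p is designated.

6

Of the 9 assignments, 6 give a value in {⊤}.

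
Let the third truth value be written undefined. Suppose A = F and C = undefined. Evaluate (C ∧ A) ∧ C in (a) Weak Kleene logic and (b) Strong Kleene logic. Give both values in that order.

undefined; F

In Weak Kleene logic: C ∧ A = undefined ∧ F = undefined
(C ∧ A) ∧ C = undefined ∧ undefined = undefined
In Strong Kleene logic: C ∧ A = undefined ∧ F = F
(C ∧ A) ∧ C = F ∧ undefined = F
They differ because Weak Kleene logic and Strong Kleene logic treat undefined differently under the binary connectives.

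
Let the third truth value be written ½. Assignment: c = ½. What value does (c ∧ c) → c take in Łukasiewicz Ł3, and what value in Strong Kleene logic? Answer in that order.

⊤; ½

In Łukasiewicz Ł3: c ∧ c = ½ ∧ ½ = ½
(c ∧ c) → c = ½ → ½ = ⊤
In Strong Kleene logic: c ∧ c = ½ ∧ ½ = ½
(c ∧ c) → c = ½ → ½ = ½  [¬½ ∨ ½]
They differ because Łukasiewicz Ł3 and Strong Kleene logic treat ½ differently under implication.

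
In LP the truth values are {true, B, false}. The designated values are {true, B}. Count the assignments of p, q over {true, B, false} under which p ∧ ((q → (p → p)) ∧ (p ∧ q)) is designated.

Designated under: (p=true, q=true); (p=true, q=B); (p=B, q=true); (p=B, q=B).

4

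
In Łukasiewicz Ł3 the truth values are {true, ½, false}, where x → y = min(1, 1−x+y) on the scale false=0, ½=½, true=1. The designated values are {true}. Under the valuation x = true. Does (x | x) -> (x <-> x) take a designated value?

Yes

x | x = true | true = true
x <-> x = true <-> true = true
(x | x) -> (x <-> x) = true -> true = true
true ∈ {true}.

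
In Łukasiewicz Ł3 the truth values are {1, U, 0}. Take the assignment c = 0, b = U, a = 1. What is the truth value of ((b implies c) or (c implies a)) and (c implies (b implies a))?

b implies c = U implies 0 = U
c implies a = 0 implies 1 = 1
(b implies c) or (c implies a) = U or 1 = 1
b implies a = U implies 1 = 1
c implies (b implies a) = 0 implies 1 = 1
((b implies c) or (c implies a)) and (c implies (b implies a)) = 1 and 1 = 1

1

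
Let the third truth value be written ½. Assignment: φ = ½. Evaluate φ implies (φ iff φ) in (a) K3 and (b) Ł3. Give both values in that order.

½; True

In K3: φ iff φ = ½ iff ½ = ½
φ implies (φ iff φ) = ½ implies ½ = ½  [not ½ or ½]
In Ł3: φ iff φ = ½ iff ½ = True
φ implies (φ iff φ) = ½ implies True = True
They differ because K3 and Ł3 treat ½ differently under implication.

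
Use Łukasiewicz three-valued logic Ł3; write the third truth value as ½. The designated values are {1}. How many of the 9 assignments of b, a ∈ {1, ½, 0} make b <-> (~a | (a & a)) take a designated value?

3

Designated under: (b=1, a=1); (b=1, a=0); (b=½, a=½).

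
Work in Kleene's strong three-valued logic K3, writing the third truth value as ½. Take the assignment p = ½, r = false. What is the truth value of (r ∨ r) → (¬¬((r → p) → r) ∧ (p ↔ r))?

r ∨ r = false ∨ false = false
r → p = false → ½ = true
(r → p) → r = true → false = false
¬((r → p) → r) = ¬false = true
¬¬((r → p) → r) = ¬true = false
p ↔ r = ½ ↔ false = ½
¬¬((r → p) → r) ∧ (p ↔ r) = false ∧ ½ = false
(r ∨ r) → (¬¬((r → p) → r) ∧ (p ↔ r)) = false → false = true

true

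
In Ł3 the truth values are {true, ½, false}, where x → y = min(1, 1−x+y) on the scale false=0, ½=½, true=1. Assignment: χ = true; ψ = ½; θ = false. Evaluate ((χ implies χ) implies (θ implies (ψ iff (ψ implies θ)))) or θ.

true

χ implies χ = true implies true = true
ψ implies θ = ½ implies false = ½  [min(1, 1−½+0)]
ψ iff (ψ implies θ) = ½ iff ½ = true
θ implies (ψ iff (ψ implies θ)) = false implies true = true
(χ implies χ) implies (θ implies (ψ iff (ψ implies θ))) = true implies true = true
((χ implies χ) implies (θ implies (ψ iff (ψ implies θ)))) or θ = true or false = true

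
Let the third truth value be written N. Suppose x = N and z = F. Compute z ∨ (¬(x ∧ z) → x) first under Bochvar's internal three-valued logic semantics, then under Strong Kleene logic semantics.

In Bochvar's internal three-valued logic: x ∧ z = N ∧ F = N
¬(x ∧ z) = ¬N = N
¬(x ∧ z) → x = N → N = N  [any arg is the third value ⇒ result is the third value]
z ∨ (¬(x ∧ z) → x) = F ∨ N = N
In Strong Kleene logic: x ∧ z = N ∧ F = F
¬(x ∧ z) = ¬F = T
¬(x ∧ z) → x = T → N = N
z ∨ (¬(x ∧ z) → x) = F ∨ N = N

N; N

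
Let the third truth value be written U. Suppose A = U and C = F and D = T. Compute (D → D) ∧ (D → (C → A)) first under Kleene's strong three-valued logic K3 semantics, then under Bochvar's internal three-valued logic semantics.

T; U

In Kleene's strong three-valued logic K3: D → D = T → T = T
C → A = F → U = T  [¬F ∨ U]
D → (C → A) = T → T = T
(D → D) ∧ (D → (C → A)) = T ∧ T = T
In Bochvar's internal three-valued logic: D → D = T → T = T
C → A = F → U = U  [any arg is the third value ⇒ result is the third value]
D → (C → A) = T → U = U
(D → D) ∧ (D → (C → A)) = T ∧ U = U
They differ because Kleene's strong three-valued logic K3 and Bochvar's internal three-valued logic treat U differently under the binary connectives.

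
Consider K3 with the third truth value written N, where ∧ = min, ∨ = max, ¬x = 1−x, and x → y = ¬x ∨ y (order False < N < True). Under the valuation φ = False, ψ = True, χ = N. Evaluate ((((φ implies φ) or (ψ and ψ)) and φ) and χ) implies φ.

True

φ implies φ = False implies False = True
ψ and ψ = True and True = True
(φ implies φ) or (ψ and ψ) = True or True = True
((φ implies φ) or (ψ and ψ)) and φ = True and False = False
(((φ implies φ) or (ψ and ψ)) and φ) and χ = False and N = False
((((φ implies φ) or (ψ and ψ)) and φ) and χ) implies φ = False implies False = True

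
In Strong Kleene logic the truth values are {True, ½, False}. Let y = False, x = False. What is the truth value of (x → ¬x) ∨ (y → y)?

¬x = ¬False = True
x → ¬x = False → True = True
y → y = False → False = True
(x → ¬x) ∨ (y → y) = True ∨ True = True

True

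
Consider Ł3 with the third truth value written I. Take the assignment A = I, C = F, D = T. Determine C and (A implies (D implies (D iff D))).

D iff D = T iff T = T
D implies (D iff D) = T implies T = T
A implies (D implies (D iff D)) = I implies T = T
C and (A implies (D implies (D iff D))) = F and T = F

F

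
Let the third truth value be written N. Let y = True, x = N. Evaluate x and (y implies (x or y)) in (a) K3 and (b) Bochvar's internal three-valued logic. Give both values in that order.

N; N

In K3: x or y = N or True = True
y implies (x or y) = True implies True = True
x and (y implies (x or y)) = N and True = N
In Bochvar's internal three-valued logic: x or y = N or True = N
y implies (x or y) = True implies N = N  [any arg is the third value ⇒ result is the third value]
x and (y implies (x or y)) = N and N = N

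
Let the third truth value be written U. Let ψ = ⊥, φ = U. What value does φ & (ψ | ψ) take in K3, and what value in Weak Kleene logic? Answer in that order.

⊥; U

In K3: ψ | ψ = ⊥ | ⊥ = ⊥
φ & (ψ | ψ) = U & ⊥ = ⊥
In Weak Kleene logic: ψ | ψ = ⊥ | ⊥ = ⊥
φ & (ψ | ψ) = U & ⊥ = U
They differ because K3 and Weak Kleene logic treat U differently under the binary connectives.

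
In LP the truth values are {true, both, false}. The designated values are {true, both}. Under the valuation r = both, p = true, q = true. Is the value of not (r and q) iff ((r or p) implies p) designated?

r and q = both and true = both
not (r and q) = not both = both
r or p = both or true = true
(r or p) implies p = true implies true = true
not (r and q) iff ((r or p) implies p) = both iff true = both
both ∈ {true, both}.

Yes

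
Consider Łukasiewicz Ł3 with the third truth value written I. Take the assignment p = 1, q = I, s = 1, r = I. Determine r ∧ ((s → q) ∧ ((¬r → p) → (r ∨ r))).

I

s → q = 1 → I = I
¬r = ¬I = I
¬r → p = I → 1 = 1
r ∨ r = I ∨ I = I
(¬r → p) → (r ∨ r) = 1 → I = I
(s → q) ∧ ((¬r → p) → (r ∨ r)) = I ∧ I = I
r ∧ ((s → q) ∧ ((¬r → p) → (r ∨ r))) = I ∧ I = I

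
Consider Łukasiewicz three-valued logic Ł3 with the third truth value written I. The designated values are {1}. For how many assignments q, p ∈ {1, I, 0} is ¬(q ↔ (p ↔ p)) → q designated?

6

Of the 9 assignments, 6 give a value in {1}.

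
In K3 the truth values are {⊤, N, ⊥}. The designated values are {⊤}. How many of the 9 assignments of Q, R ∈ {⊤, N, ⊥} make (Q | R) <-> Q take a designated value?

Designated under: (Q=⊤, R=⊤); (Q=⊤, R=N); (Q=⊤, R=⊥); (Q=⊥, R=⊥).

4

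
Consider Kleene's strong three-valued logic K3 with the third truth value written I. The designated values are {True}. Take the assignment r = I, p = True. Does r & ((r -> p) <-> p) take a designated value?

No

r -> p = I -> True = True
(r -> p) <-> p = True <-> True = True
r & ((r -> p) <-> p) = I & True = I
I ∉ {True}.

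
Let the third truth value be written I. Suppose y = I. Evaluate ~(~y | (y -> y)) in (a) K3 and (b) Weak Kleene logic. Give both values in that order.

I; I

In K3: ~y = ~I = I
y -> y = I -> I = I  [~I | I]
~y | (y -> y) = I | I = I
~(~y | (y -> y)) = ~I = I
In Weak Kleene logic: ~y = ~I = I
y -> y = I -> I = I  [any arg is the third value ⇒ result is the third value]
~y | (y -> y) = I | I = I
~(~y | (y -> y)) = ~I = I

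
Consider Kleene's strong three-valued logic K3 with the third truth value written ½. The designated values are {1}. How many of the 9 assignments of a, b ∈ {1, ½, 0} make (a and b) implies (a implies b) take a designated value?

7

Of the 9 assignments, 7 give a value in {1}.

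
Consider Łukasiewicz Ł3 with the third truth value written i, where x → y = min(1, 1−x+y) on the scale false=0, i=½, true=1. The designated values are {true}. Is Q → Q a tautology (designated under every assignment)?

Every assignment of Q over {true, i, false} gives a value in {true}.
In particular, with Q=i: Q → Q = true.

Yes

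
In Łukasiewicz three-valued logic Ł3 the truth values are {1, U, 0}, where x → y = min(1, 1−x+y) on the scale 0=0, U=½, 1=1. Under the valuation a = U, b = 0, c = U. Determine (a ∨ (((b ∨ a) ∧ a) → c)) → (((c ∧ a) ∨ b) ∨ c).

U

b ∨ a = 0 ∨ U = U
(b ∨ a) ∧ a = U ∧ U = U
((b ∨ a) ∧ a) → c = U → U = 1  [min(1, 1−½+½)]
a ∨ (((b ∨ a) ∧ a) → c) = U ∨ 1 = 1
c ∧ a = U ∧ U = U
(c ∧ a) ∨ b = U ∨ 0 = U
((c ∧ a) ∨ b) ∨ c = U ∨ U = U
(a ∨ (((b ∨ a) ∧ a) → c)) → (((c ∧ a) ∨ b) ∨ c) = 1 → U = U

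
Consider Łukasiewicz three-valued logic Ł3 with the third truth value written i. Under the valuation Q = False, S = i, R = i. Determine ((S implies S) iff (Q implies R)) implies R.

S implies S = i implies i = True  [min(1, 1−½+½)]
Q implies R = False implies i = True
(S implies S) iff (Q implies R) = True iff True = True
((S implies S) iff (Q implies R)) implies R = True implies i = i

i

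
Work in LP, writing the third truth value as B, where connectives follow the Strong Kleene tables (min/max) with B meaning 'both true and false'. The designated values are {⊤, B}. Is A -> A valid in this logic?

Every assignment of A over {⊤, B, ⊥} gives a value in {⊤, B}.
In particular, with A=B: A -> A = B.

Yes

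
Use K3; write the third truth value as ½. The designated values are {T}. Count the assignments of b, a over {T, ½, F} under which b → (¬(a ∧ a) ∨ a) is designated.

7

Of the 9 assignments, 7 give a value in {T}.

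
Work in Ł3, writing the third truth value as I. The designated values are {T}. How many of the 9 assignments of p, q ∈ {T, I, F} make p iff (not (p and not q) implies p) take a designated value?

7

Of the 9 assignments, 7 give a value in {T}.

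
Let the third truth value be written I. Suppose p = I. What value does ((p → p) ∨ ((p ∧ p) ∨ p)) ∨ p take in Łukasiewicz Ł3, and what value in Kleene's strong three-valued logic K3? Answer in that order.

In Łukasiewicz Ł3: p → p = I → I = true  [min(1, 1−½+½)]
p ∧ p = I ∧ I = I
(p ∧ p) ∨ p = I ∨ I = I
(p → p) ∨ ((p ∧ p) ∨ p) = true ∨ I = true
((p → p) ∨ ((p ∧ p) ∨ p)) ∨ p = true ∨ I = true
In Kleene's strong three-valued logic K3: p → p = I → I = I
p ∧ p = I ∧ I = I
(p ∧ p) ∨ p = I ∨ I = I
(p → p) ∨ ((p ∧ p) ∨ p) = I ∨ I = I
((p → p) ∨ ((p ∧ p) ∨ p)) ∨ p = I ∨ I = I
They differ because Łukasiewicz Ł3 and Kleene's strong three-valued logic K3 treat I differently under implication.

true; I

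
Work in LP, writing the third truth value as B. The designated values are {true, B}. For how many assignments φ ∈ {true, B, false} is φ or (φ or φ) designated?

φ=true: true ✓
φ=B: B ✓
φ=false: false ·

2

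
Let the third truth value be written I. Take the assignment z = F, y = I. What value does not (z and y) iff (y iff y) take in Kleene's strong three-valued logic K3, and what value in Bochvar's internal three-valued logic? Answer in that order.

In Kleene's strong three-valued logic K3: z and y = F and I = F
not (z and y) = not F = T
y iff y = I iff I = I
not (z and y) iff (y iff y) = T iff I = I
In Bochvar's internal three-valued logic: z and y = F and I = I
not (z and y) = not I = I
y iff y = I iff I = I
not (z and y) iff (y iff y) = I iff I = I

I; I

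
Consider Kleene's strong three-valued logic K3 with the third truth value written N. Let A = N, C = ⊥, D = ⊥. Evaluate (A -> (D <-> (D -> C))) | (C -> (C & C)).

D -> C = ⊥ -> ⊥ = ⊤
D <-> (D -> C) = ⊥ <-> ⊤ = ⊥
A -> (D <-> (D -> C)) = N -> ⊥ = N  [~N | ⊥]
C & C = ⊥ & ⊥ = ⊥
C -> (C & C) = ⊥ -> ⊥ = ⊤
(A -> (D <-> (D -> C))) | (C -> (C & C)) = N | ⊤ = ⊤

⊤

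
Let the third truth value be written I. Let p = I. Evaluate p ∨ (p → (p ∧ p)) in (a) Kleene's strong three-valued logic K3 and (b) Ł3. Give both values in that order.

In Kleene's strong three-valued logic K3: p ∧ p = I ∧ I = I
p → (p ∧ p) = I → I = I  [¬I ∨ I]
p ∨ (p → (p ∧ p)) = I ∨ I = I
In Ł3: p ∧ p = I ∧ I = I
p → (p ∧ p) = I → I = true  [min(1, 1−½+½)]
p ∨ (p → (p ∧ p)) = I ∨ true = true
They differ because Kleene's strong three-valued logic K3 and Ł3 treat I differently under implication.

I; true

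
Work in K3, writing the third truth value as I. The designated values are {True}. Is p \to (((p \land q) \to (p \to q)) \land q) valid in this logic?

Countermodel: p=True, q=I gives I, which is not designated.

No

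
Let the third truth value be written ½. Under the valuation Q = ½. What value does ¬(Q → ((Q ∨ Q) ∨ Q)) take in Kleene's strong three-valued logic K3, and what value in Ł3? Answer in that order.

½; ⊥

In Kleene's strong three-valued logic K3: Q ∨ Q = ½ ∨ ½ = ½
(Q ∨ Q) ∨ Q = ½ ∨ ½ = ½
Q → ((Q ∨ Q) ∨ Q) = ½ → ½ = ½  [¬½ ∨ ½]
¬(Q → ((Q ∨ Q) ∨ Q)) = ¬½ = ½
In Ł3: Q ∨ Q = ½ ∨ ½ = ½
(Q ∨ Q) ∨ Q = ½ ∨ ½ = ½
Q → ((Q ∨ Q) ∨ Q) = ½ → ½ = ⊤  [min(1, 1−½+½)]
¬(Q → ((Q ∨ Q) ∨ Q)) = ¬⊤ = ⊥
They differ because Kleene's strong three-valued logic K3 and Ł3 treat ½ differently under implication.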